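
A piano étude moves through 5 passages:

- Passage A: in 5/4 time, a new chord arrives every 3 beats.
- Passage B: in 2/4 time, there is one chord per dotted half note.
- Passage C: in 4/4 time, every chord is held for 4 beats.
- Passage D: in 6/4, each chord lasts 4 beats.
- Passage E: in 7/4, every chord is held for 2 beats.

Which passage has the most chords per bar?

A: 5 beats/bar ÷ 3 beats/chord = 5/3 chords/bar.
B: 2 beats/bar ÷ 3 beats/chord = 2/3 chords/bar.
C: 4 beats/bar ÷ 4 beats/chord = 1 chord/bar.
D: 6 beats/bar ÷ 4 beats/chord = 1.5 chords/bar.
E: 7 beats/bar ÷ 2 beats/chord = 3.5 chords/bar.
Fastest is E at 3.5 chords/bar.

Passage E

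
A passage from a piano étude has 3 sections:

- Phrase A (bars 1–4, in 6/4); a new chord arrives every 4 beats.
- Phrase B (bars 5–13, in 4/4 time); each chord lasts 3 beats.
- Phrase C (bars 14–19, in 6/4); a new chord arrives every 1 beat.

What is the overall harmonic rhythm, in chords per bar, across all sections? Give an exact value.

A: 4 × 6 = 24 beats ÷ 4 = 6 chords.
B: 9 × 4 = 36 beats ÷ 3 = 12 chords.
C: 6 × 6 = 36 beats ÷ 1 = 36 chords.
Overall: 54 chords over 19 bars → 54/19 = 54/19 chords per bar.

54/19 chords per bar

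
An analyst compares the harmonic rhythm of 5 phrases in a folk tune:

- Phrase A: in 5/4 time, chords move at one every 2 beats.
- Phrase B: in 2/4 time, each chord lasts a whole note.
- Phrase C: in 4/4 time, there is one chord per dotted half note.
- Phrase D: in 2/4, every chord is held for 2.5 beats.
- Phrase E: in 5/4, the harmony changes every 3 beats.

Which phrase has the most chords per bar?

Phrase A

A: 5/2 = 2.5 chords/bar.
B: 2/4 = 0.5 chords/bar.
C: 4/3 = 4/3 chords/bar.
D: 2/2.5 = 0.8 chords/bar.
E: 5/3 = 5/3 chords/bar.
Fastest is A at 2.5 chords/bar.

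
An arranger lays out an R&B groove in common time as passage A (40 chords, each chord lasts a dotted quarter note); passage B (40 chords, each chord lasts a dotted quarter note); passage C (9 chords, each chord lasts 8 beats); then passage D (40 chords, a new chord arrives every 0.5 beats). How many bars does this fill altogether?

53 bars

A: 40 × 1.5 = 60 beats = 15 bars.
B: 40 × 1.5 = 60 beats = 15 bars.
C: 9 × 8 = 72 beats = 18 bars.
D: 40 × 0.5 = 20 beats = 5 bars.
Total: 15 + 15 + 18 + 5 = 53 bars.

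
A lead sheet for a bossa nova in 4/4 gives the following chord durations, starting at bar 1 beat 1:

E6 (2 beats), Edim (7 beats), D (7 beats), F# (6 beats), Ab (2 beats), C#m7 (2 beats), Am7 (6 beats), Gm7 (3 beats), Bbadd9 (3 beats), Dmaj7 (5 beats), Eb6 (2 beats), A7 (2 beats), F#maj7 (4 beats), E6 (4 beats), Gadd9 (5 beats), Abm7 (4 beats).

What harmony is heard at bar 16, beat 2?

Abm7

Beat 2 of bar 16 is beat (16−1)×4 + 2 = 62 overall.
Running totals: E6 ends at 2, Edim ends at 9, D ends at 16, F# ends at 22, Ab ends at 24, C#m7 ends at 26, Am7 ends at 32, Gm7 ends at 35, Bbadd9 ends at 38, Dmaj7 ends at 43, Eb6 ends at 45, A7 ends at 47, F#maj7 ends at 51, E6 ends at 55, Gadd9 ends at 60, Abm7 ends at 64.
Beat 62 falls within Abm7.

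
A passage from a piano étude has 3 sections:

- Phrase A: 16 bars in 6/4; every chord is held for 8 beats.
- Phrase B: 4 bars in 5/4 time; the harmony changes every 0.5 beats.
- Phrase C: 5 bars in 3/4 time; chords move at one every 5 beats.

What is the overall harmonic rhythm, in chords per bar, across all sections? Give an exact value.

2.2 chords per bar

A: 16 × 6 = 96 beats ÷ 8 = 12 chords.
B: 4 × 5 = 20 beats ÷ 0.5 = 40 chords.
C: 5 × 3 = 15 beats ÷ 5 = 3 chords.
Overall: 55 chords over 25 bars → 55/25 = 2.2 chords per bar.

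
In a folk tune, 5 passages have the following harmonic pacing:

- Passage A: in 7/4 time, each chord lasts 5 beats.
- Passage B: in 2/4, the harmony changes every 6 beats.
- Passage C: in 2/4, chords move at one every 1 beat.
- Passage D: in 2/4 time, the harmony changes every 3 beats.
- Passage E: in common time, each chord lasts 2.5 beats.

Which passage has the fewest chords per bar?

Passage B

A: 7 beats/bar ÷ 5 beats/chord = 1.4 chords/bar.
B: 2 beats/bar ÷ 6 beats/chord = 1/3 chords/bar.
C: 2 beats/bar ÷ 1 beat/chord = 2 chords/bar.
D: 2 beats/bar ÷ 3 beats/chord = 2/3 chords/bar.
E: 4 beats/bar ÷ 2.5 beats/chord = 1.6 chords/bar.
Slowest is B at 1/3 chords/bar.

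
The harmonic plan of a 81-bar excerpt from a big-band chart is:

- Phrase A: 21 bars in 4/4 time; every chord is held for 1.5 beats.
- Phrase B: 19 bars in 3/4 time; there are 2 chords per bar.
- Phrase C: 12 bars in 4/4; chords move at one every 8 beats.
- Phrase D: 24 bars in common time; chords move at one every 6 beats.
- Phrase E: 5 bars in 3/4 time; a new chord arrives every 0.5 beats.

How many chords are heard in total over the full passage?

A: 21 bars × 4 beats = 84 beats; 1.5 beats/chord → 56 chords.
B: 19 bars × 3 beats = 57 beats; 1.5 beats/chord → 38 chords.
C: 12 bars × 4 beats = 48 beats; 8 beats/chord → 6 chords.
D: 24 bars × 4 beats = 96 beats; 6 beats/chord → 16 chords.
E: 5 bars × 3 beats = 15 beats; 0.5 beats/chord → 30 chords.
Total: 56 + 38 + 6 + 16 + 30 = 146.

146 chords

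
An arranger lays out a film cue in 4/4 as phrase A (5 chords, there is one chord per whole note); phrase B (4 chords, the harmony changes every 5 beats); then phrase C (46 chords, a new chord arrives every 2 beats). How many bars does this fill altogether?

A: 5 × 4 = 20 beats = 5 bars.
B: 4 × 5 = 20 beats = 5 bars.
C: 46 × 2 = 92 beats = 23 bars.
Total: 5 + 5 + 23 = 33 bars.

33 bars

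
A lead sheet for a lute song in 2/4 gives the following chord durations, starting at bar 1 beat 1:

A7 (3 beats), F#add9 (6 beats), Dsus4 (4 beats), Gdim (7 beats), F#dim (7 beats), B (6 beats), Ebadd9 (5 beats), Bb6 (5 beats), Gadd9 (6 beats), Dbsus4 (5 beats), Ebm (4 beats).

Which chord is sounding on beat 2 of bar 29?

Beat 2 of bar 29 is beat (29−1)×2 + 2 = 58 overall.
Running totals: A7 ends at 3, F#add9 ends at 9, Dsus4 ends at 13, Gdim ends at 20, F#dim ends at 27, B ends at 33, Ebadd9 ends at 38, Bb6 ends at 43, Gadd9 ends at 49, Dbsus4 ends at 54, Ebm ends at 58.
Beat 58 falls within Ebm.

Ebm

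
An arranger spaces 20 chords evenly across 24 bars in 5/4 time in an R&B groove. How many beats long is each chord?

24 bars × 5 beats/bar = 120 beats total.
120 beats ÷ 20 chords = 6 beats per chord.

6 beats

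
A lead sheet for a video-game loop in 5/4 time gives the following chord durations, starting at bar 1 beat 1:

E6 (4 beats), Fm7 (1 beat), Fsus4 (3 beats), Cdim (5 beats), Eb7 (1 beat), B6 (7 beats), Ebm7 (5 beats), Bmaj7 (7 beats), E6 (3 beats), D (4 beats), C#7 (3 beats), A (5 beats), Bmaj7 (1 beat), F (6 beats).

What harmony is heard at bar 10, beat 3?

A

Beat 3 of bar 10 is beat (10−1)×5 + 3 = 48 overall.
Running totals: E6 ends at 4, Fm7 ends at 5, Fsus4 ends at 8, Cdim ends at 13, Eb7 ends at 14, B6 ends at 21, Ebm7 ends at 26, Bmaj7 ends at 33, E6 ends at 36, D ends at 40, C#7 ends at 43, A ends at 48.
Beat 48 falls within A.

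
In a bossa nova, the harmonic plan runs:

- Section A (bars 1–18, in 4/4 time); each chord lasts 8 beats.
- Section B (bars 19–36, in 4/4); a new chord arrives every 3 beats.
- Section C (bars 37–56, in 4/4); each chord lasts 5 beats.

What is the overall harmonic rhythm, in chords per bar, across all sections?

0.875 chords per bar

A: 18 × 4 = 72 beats ÷ 8 = 9 chords.
B: 18 × 4 = 72 beats ÷ 3 = 24 chords.
C: 20 × 4 = 80 beats ÷ 5 = 16 chords.
Overall: 49 chords over 56 bars → 49/56 = 0.875 chords per bar.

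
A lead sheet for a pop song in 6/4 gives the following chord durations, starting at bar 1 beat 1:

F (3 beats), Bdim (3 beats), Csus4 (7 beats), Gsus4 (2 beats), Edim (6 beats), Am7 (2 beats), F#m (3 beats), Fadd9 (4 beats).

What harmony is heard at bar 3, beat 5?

Beat 5 of bar 3 is beat (3−1)×6 + 5 = 17 overall.
Running totals: F ends at 3, Bdim ends at 6, Csus4 ends at 13, Gsus4 ends at 15, Edim ends at 21.
Beat 17 falls within Edim.

Edim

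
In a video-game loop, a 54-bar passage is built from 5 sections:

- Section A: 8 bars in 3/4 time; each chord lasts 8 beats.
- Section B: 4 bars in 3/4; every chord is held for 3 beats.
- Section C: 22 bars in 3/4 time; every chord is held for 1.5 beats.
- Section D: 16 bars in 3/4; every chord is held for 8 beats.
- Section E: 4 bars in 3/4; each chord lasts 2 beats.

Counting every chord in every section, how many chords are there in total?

63 chords

A has 24 beats and chords last 8 each, so 3 chords.
B has 12 beats and chords last 3 each, so 4 chords.
C has 66 beats and chords last 1.5 each, so 44 chords.
D has 48 beats and chords last 8 each, so 6 chords.
E has 12 beats and chords last 2 each, so 6 chords.
Total: 3 + 4 + 44 + 6 + 6 = 63.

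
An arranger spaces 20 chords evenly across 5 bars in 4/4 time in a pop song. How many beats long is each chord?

1 beat

5 bars × 4 beats/bar = 20 beats total.
20 beats ÷ 20 chords = 1 beats per chord.
(That is a quarter note.)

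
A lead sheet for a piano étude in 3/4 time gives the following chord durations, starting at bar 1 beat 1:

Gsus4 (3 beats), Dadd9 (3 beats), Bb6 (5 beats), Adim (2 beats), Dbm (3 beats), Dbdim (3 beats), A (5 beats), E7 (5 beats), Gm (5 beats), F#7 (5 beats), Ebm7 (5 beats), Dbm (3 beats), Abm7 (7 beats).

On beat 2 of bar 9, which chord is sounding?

Beat 2 of bar 9 is beat (9−1)×3 + 2 = 26 overall.
Running totals: Gsus4 ends at 3, Dadd9 ends at 6, Bb6 ends at 11, Adim ends at 13, Dbm ends at 16, Dbdim ends at 19, A ends at 24, E7 ends at 29.
Beat 26 falls within E7.

E7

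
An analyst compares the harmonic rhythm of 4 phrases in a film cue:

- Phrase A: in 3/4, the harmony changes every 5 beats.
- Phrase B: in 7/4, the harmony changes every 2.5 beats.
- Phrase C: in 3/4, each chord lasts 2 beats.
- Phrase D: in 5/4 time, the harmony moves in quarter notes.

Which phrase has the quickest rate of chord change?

Phrase D

A: each chord is 5 beats in 3/4, so 0.6 per bar.
B: each chord is 2.5 beats in 7/4, so 2.8 per bar.
C: each chord is 2 beats in 3/4, so 1.5 per bar.
D: each chord is 1 beat in 5/4, so 5 per bar.
Fastest is D at 5 chords/bar.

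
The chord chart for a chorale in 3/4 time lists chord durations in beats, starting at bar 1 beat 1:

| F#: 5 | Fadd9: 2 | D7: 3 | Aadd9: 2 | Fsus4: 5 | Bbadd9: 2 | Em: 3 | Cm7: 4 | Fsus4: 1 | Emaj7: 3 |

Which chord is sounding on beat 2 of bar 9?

Cm7

Beat 2 of bar 9 is beat (9−1)×3 + 2 = 26 overall.
Running totals: F# ends at 5, Fadd9 ends at 7, D7 ends at 10, Aadd9 ends at 12, Fsus4 ends at 17, Bbadd9 ends at 19, Em ends at 22, Cm7 ends at 26.
Beat 26 falls within Cm7.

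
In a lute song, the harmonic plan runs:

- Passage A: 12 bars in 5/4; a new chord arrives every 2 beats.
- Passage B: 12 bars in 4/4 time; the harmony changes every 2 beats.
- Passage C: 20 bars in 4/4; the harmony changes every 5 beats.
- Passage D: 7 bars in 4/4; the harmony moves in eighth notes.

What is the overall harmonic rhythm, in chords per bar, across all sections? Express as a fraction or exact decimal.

A: 12 × 5 = 60 beats ÷ 2 = 30 chords.
B: 12 × 4 = 48 beats ÷ 2 = 24 chords.
C: 20 × 4 = 80 beats ÷ 5 = 16 chords.
D: 7 × 4 = 28 beats ÷ 0.5 = 56 chords.
Overall: 126 chords over 51 bars → 126/51 = 42/17 chords per bar.

42/17 chords per bar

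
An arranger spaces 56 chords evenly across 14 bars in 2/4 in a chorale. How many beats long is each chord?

0.5 beats

14 bars × 2 beats/bar = 28 beats total.
28 beats ÷ 56 chords = 0.5 beats per chord.
(That is an eighth note.)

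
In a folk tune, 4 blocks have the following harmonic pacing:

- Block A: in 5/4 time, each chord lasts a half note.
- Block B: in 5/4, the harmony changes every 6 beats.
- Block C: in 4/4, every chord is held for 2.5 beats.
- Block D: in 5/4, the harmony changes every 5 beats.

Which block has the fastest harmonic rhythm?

A: each chord is 2 beats in 5/4, so 2.5 per bar.
B: each chord is 6 beats in 5/4, so 5/6 per bar.
C: each chord is 2.5 beats in 4/4, so 1.6 per bar.
D: each chord is 5 beats in 5/4, so 1 per bar.
Fastest is A at 2.5 chords/bar.

Block A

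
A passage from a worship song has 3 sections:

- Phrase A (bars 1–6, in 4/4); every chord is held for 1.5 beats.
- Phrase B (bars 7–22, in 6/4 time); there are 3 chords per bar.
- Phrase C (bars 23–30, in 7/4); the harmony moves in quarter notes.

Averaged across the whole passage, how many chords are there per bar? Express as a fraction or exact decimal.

A: 6 × 4 = 24 beats ÷ 1.5 = 16 chords.
B: 16 × 6 = 96 beats ÷ 2 = 48 chords.
C: 8 × 7 = 56 beats ÷ 1 = 56 chords.
Overall: 120 chords over 30 bars → 120/30 = 4 chords per bar.

4 chords per bar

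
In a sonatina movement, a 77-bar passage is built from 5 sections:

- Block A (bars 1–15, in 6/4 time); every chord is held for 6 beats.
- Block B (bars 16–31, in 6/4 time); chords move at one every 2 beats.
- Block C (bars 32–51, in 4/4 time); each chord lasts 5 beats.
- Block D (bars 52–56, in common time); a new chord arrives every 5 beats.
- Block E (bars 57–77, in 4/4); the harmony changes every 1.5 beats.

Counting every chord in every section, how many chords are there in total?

139 chords

A has 90 beats and chords last 6 each, so 15 chords.
B has 96 beats and chords last 2 each, so 48 chords.
C has 80 beats and chords last 5 each, so 16 chords.
D has 20 beats and chords last 5 each, so 4 chords.
E has 84 beats and chords last 1.5 each, so 56 chords.
Total: 15 + 48 + 16 + 4 + 56 = 139.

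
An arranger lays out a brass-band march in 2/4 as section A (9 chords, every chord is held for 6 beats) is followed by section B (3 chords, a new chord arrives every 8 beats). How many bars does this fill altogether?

39 bars

A: 9 × 6 = 54 beats = 27 bars.
B: 3 × 8 = 24 beats = 12 bars.
Total: 27 + 12 = 39 bars.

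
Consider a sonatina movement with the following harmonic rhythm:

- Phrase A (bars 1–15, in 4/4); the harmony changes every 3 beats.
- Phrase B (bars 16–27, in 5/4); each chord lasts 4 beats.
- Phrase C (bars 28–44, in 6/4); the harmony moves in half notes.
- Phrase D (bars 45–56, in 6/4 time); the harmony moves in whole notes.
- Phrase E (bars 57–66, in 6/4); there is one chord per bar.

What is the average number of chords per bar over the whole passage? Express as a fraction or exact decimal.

A: 15 bars of 4 beats is 60 beats; at 3 beats each that's 20 chords.
B: 12 bars of 5 beats is 60 beats; at 4 beats each that's 15 chords.
C: 17 bars of 6 beats is 102 beats; at 2 beats each that's 51 chords.
D: 12 bars of 6 beats is 72 beats; at 4 beats each that's 18 chords.
E: 10 bars of 6 beats is 60 beats; at 6 beats each that's 10 chords.
Overall: 114 chords over 66 bars → 114/66 = 19/11 chords per bar.

19/11 chords per bar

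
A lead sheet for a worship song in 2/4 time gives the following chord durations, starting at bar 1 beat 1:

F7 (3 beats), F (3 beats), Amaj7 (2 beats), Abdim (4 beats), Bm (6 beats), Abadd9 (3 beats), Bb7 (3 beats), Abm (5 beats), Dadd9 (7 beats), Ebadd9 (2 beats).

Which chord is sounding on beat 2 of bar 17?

Dadd9

Beat 2 of bar 17 is beat (17−1)×2 + 2 = 34 overall.
Running totals: F7 ends at 3, F ends at 6, Amaj7 ends at 8, Abdim ends at 12, Bm ends at 18, Abadd9 ends at 21, Bb7 ends at 24, Abm ends at 29, Dadd9 ends at 36.
Beat 34 falls within Dadd9.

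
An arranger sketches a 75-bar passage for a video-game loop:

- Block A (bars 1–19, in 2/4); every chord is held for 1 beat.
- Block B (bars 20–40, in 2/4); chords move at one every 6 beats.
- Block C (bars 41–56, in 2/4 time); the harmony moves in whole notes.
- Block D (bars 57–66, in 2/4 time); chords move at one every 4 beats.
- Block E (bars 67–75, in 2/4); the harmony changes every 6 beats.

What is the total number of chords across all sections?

61 chords

A: 19 bars × 2 beats = 38 beats; 1 beat/chord → 38 chords.
B: 21 bars × 2 beats = 42 beats; 6 beats/chord → 7 chords.
C: 16 bars × 2 beats = 32 beats; 4 beats/chord → 8 chords.
D: 10 bars × 2 beats = 20 beats; 4 beats/chord → 5 chords.
E: 9 bars × 2 beats = 18 beats; 6 beats/chord → 3 chords.
Total: 38 + 7 + 8 + 5 + 3 = 61.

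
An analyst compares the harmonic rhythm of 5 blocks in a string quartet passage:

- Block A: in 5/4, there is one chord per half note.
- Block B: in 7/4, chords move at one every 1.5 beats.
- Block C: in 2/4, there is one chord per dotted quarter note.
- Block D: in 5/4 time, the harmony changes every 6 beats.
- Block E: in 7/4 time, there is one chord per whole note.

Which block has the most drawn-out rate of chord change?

Block D

A: each chord is 2 beats in 5/4, so 2.5 per bar.
B: each chord is 1.5 beats in 7/4, so 14/3 per bar.
C: each chord is 1.5 beats in 2/4, so 4/3 per bar.
D: each chord is 6 beats in 5/4, so 5/6 per bar.
E: each chord is 4 beats in 7/4, so 1.75 per bar.
Slowest is D at 5/6 chords/bar.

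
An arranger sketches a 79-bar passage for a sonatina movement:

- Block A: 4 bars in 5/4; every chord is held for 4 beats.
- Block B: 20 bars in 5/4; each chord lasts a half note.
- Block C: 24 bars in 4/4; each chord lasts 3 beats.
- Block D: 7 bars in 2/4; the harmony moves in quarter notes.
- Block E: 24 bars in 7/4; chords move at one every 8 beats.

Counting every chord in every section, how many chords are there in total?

122 chords

A has 20 beats and chords last 4 each, so 5 chords.
B has 100 beats and chords last 2 each, so 50 chords.
C has 96 beats and chords last 3 each, so 32 chords.
D has 14 beats and chords last 1 each, so 14 chords.
E has 168 beats and chords last 8 each, so 21 chords.
Total: 5 + 50 + 32 + 14 + 21 = 122.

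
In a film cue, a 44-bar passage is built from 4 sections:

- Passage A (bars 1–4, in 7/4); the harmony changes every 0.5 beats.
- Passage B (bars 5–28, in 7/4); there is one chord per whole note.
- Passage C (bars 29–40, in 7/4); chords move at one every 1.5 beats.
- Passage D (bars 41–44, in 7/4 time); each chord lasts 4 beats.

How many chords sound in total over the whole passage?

161 chords

A has 28 beats and chords last 0.5 each, so 56 chords.
B has 168 beats and chords last 4 each, so 42 chords.
C has 84 beats and chords last 1.5 each, so 56 chords.
D has 28 beats and chords last 4 each, so 7 chords.
Total: 56 + 42 + 56 + 7 = 161.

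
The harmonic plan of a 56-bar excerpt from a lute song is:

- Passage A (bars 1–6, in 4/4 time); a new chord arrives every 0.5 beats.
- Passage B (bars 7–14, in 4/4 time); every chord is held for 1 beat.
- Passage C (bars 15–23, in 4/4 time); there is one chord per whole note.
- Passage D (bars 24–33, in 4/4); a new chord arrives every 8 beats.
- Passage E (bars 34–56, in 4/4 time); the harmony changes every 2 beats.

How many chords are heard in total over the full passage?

140 chords

A: 6·4 = 24 beats, 24/0.5 = 48 chords.
B: 8·4 = 32 beats, 32/1 = 32 chords.
C: 9·4 = 36 beats, 36/4 = 9 chords.
D: 10·4 = 40 beats, 40/8 = 5 chords.
E: 23·4 = 92 beats, 92/2 = 46 chords.
Total: 48 + 32 + 9 + 5 + 46 = 140.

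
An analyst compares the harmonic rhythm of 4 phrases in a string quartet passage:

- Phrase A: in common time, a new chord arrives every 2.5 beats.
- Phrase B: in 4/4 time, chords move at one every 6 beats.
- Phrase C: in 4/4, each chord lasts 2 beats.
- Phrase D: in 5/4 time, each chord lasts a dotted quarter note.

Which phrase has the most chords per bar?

A: 4/2.5 = 1.6 chords/bar.
B: 4/6 = 2/3 chords/bar.
C: 4/2 = 2 chords/bar.
D: 5/1.5 = 10/3 chords/bar.
Fastest is D at 10/3 chords/bar.

Phrase D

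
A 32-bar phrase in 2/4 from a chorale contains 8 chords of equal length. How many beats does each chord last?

32 bars × 2 beats/bar = 64 beats total.
64 beats ÷ 8 chords = 8 beats per chord.

8 beats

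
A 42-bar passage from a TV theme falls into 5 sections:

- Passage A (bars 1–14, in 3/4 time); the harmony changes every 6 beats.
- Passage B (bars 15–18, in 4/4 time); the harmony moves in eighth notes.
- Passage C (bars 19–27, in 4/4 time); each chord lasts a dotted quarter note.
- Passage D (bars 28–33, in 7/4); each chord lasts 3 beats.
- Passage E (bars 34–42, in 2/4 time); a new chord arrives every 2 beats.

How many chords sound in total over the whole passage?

86 chords

A: 14 bars × 3 beats = 42 beats; 6 beats/chord → 7 chords.
B: 4 bars × 4 beats = 16 beats; 0.5 beats/chord → 32 chords.
C: 9 bars × 4 beats = 36 beats; 1.5 beats/chord → 24 chords.
D: 6 bars × 7 beats = 42 beats; 3 beats/chord → 14 chords.
E: 9 bars × 2 beats = 18 beats; 2 beats/chord → 9 chords.
Total: 7 + 32 + 24 + 14 + 9 = 86.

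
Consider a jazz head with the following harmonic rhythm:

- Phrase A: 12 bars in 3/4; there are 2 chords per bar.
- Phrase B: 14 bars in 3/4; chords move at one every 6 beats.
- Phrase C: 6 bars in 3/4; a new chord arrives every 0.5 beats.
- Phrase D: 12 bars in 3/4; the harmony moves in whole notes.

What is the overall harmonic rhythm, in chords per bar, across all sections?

19/11 chords per bar

A: 12 × 3 = 36 beats ÷ 1.5 = 24 chords.
B: 14 × 3 = 42 beats ÷ 6 = 7 chords.
C: 6 × 3 = 18 beats ÷ 0.5 = 36 chords.
D: 12 × 3 = 36 beats ÷ 4 = 9 chords.
Overall: 76 chords over 44 bars → 76/44 = 19/11 chords per bar.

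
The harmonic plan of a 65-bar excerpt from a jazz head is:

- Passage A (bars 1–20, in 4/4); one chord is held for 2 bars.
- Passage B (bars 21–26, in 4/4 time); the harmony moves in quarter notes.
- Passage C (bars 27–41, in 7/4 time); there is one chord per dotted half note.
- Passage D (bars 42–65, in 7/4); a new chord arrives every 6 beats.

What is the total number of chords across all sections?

A: 20·4 = 80 beats, 80/8 = 10 chords.
B: 6·4 = 24 beats, 24/1 = 24 chords.
C: 15·7 = 105 beats, 105/3 = 35 chords.
D: 24·7 = 168 beats, 168/6 = 28 chords.
Total: 10 + 24 + 35 + 28 = 97.

97 chords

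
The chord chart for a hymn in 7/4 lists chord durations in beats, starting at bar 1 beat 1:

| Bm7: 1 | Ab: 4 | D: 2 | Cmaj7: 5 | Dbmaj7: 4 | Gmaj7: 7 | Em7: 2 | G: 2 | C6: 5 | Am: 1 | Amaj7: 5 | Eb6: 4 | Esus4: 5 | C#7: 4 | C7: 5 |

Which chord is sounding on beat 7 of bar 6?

Beat 7 of bar 6 is beat (6−1)×7 + 7 = 42 overall.
Running totals: Bm7 ends at 1, Ab ends at 5, D ends at 7, Cmaj7 ends at 12, Dbmaj7 ends at 16, Gmaj7 ends at 23, Em7 ends at 25, G ends at 27, C6 ends at 32, Am ends at 33, Amaj7 ends at 38, Eb6 ends at 42.
Beat 42 falls within Eb6.

Eb6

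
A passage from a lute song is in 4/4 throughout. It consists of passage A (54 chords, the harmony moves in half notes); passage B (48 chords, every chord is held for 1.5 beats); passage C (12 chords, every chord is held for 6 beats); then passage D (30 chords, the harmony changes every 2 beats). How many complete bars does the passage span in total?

A: 54 × 2 = 108 beats = 27 bars.
B: 48 × 1.5 = 72 beats = 18 bars.
C: 12 × 6 = 72 beats = 18 bars.
D: 30 × 2 = 60 beats = 15 bars.
Total: 27 + 18 + 18 + 15 = 78 bars.

78 bars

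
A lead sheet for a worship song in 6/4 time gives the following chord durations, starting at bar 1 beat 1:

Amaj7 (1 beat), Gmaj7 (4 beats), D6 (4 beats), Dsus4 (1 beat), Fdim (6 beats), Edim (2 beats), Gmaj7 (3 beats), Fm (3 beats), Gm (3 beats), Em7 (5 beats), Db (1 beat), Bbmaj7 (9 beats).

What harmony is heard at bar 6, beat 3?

Db

Beat 3 of bar 6 is beat (6−1)×6 + 3 = 33 overall.
Running totals: Amaj7 ends at 1, Gmaj7 ends at 5, D6 ends at 9, Dsus4 ends at 10, Fdim ends at 16, Edim ends at 18, Gmaj7 ends at 21, Fm ends at 24, Gm ends at 27, Em7 ends at 32, Db ends at 33.
Beat 33 falls within Db.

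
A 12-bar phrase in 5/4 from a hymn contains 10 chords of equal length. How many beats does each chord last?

12 bars × 5 beats/bar = 60 beats total.
60 beats ÷ 10 chords = 6 beats per chord.

6 beats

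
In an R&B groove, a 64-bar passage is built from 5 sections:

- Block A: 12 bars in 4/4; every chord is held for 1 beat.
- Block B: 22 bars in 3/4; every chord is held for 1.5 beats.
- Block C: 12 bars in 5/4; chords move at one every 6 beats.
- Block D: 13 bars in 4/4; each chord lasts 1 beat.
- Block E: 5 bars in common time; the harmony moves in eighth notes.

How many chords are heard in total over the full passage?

A: 12 bars × 4 beats = 48 beats; 1 beat/chord → 48 chords.
B: 22 bars × 3 beats = 66 beats; 1.5 beats/chord → 44 chords.
C: 12 bars × 5 beats = 60 beats; 6 beats/chord → 10 chords.
D: 13 bars × 4 beats = 52 beats; 1 beat/chord → 52 chords.
E: 5 bars × 4 beats = 20 beats; 0.5 beats/chord → 40 chords.
Total: 48 + 44 + 10 + 52 + 40 = 194.

194 chords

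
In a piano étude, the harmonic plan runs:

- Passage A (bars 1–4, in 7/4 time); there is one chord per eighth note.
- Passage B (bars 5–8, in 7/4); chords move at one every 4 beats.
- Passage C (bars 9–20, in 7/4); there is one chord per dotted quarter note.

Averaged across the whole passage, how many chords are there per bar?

A: 4 × 7 = 28 beats ÷ 0.5 = 56 chords.
B: 4 × 7 = 28 beats ÷ 4 = 7 chords.
C: 12 × 7 = 84 beats ÷ 1.5 = 56 chords.
Overall: 119 chords over 20 bars → 119/20 = 5.95 chords per bar.

5.95 chords per bar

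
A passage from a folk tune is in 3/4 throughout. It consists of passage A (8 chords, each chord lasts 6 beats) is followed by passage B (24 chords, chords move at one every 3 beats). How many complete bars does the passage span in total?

A: 8 × 6 = 48 beats = 16 bars.
B: 24 × 3 = 72 beats = 24 bars.
Total: 16 + 24 = 40 bars.

40 bars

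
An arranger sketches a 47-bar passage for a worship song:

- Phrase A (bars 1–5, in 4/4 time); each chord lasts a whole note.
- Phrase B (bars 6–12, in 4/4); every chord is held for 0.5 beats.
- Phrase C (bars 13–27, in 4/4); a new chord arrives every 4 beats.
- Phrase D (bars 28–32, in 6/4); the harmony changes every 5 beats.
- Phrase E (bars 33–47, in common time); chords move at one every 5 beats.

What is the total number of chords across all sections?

94 chords

A has 20 beats and chords last 4 each, so 5 chords.
B has 28 beats and chords last 0.5 each, so 56 chords.
C has 60 beats and chords last 4 each, so 15 chords.
D has 30 beats and chords last 5 each, so 6 chords.
E has 60 beats and chords last 5 each, so 12 chords.
Total: 5 + 56 + 15 + 6 + 12 = 94.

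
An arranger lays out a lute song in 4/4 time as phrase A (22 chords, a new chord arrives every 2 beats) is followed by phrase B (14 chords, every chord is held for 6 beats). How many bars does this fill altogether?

A: 22 × 2 = 44 beats = 11 bars.
B: 14 × 6 = 84 beats = 21 bars.
Total: 11 + 21 = 32 bars.

32 bars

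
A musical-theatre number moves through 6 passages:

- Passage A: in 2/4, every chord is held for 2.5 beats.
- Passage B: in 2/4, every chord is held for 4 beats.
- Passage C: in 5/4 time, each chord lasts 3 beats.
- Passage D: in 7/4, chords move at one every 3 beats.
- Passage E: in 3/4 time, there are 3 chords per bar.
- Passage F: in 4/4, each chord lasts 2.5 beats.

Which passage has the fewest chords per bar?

A: 2 beats/bar ÷ 2.5 beats/chord = 0.8 chords/bar.
B: 2 beats/bar ÷ 4 beats/chord = 0.5 chords/bar.
C: 5 beats/bar ÷ 3 beats/chord = 5/3 chords/bar.
D: 7 beats/bar ÷ 3 beats/chord = 7/3 chords/bar.
E: 3 beats/bar ÷ 1 beat/chord = 3 chords/bar.
F: 4 beats/bar ÷ 2.5 beats/chord = 1.6 chords/bar.
Slowest is B at 0.5 chords/bar.

Passage B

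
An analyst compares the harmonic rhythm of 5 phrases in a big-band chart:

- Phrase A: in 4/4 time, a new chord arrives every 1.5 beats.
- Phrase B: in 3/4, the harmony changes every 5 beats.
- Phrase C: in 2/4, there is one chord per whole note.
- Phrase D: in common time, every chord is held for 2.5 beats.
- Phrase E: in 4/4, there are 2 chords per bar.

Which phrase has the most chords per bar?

A: 4 beats/bar ÷ 1.5 beats/chord = 8/3 chords/bar.
B: 3 beats/bar ÷ 5 beats/chord = 0.6 chords/bar.
C: 2 beats/bar ÷ 4 beats/chord = 0.5 chords/bar.
D: 4 beats/bar ÷ 2.5 beats/chord = 1.6 chords/bar.
E: 4 beats/bar ÷ 2 beats/chord = 2 chords/bar.
Fastest is A at 8/3 chords/bar.

Phrase A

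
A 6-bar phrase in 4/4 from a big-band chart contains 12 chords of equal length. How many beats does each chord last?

6 bars × 4 beats/bar = 24 beats total.
24 beats ÷ 12 chords = 2 beats per chord.
(That is a half note.)

2 beats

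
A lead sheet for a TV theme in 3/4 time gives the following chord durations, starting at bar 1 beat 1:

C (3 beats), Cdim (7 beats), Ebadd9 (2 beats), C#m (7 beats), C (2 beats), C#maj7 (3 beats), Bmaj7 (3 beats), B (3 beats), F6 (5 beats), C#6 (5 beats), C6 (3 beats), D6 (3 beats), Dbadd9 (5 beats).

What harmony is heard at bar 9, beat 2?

Beat 2 of bar 9 is beat (9−1)×3 + 2 = 26 overall.
Running totals: C ends at 3, Cdim ends at 10, Ebadd9 ends at 12, C#m ends at 19, C ends at 21, C#maj7 ends at 24, Bmaj7 ends at 27.
Beat 26 falls within Bmaj7.

Bmaj7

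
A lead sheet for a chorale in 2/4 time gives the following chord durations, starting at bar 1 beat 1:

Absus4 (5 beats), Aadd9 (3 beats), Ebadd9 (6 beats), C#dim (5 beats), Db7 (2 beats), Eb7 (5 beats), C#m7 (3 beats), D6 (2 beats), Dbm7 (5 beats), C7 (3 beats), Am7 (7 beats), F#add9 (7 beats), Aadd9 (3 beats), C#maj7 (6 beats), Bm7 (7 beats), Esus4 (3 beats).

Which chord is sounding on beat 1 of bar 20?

Beat 1 of bar 20 is beat (20−1)×2 + 1 = 39 overall.
Running totals: Absus4 ends at 5, Aadd9 ends at 8, Ebadd9 ends at 14, C#dim ends at 19, Db7 ends at 21, Eb7 ends at 26, C#m7 ends at 29, D6 ends at 31, Dbm7 ends at 36, C7 ends at 39.
Beat 39 falls within C7.

C7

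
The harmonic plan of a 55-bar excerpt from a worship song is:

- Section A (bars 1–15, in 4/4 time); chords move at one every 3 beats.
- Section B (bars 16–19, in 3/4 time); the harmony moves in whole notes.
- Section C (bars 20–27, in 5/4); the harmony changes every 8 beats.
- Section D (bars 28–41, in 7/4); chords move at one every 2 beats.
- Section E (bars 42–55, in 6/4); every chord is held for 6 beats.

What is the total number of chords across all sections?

91 chords

A: 15·4 = 60 beats, 60/3 = 20 chords.
B: 4·3 = 12 beats, 12/4 = 3 chords.
C: 8·5 = 40 beats, 40/8 = 5 chords.
D: 14·7 = 98 beats, 98/2 = 49 chords.
E: 14·6 = 84 beats, 84/6 = 14 chords.
Total: 20 + 3 + 5 + 49 + 14 = 91.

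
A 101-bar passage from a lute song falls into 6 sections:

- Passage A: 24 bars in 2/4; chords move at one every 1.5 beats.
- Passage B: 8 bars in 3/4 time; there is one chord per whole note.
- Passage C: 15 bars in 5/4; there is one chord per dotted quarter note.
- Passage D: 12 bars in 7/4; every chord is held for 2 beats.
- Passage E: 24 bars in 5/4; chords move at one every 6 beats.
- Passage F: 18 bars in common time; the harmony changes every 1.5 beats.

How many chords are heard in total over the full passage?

198 chords

A has 48 beats and chords last 1.5 each, so 32 chords.
B has 24 beats and chords last 4 each, so 6 chords.
C has 75 beats and chords last 1.5 each, so 50 chords.
D has 84 beats and chords last 2 each, so 42 chords.
E has 120 beats and chords last 6 each, so 20 chords.
F has 72 beats and chords last 1.5 each, so 48 chords.
Total: 32 + 6 + 50 + 42 + 20 + 48 = 198.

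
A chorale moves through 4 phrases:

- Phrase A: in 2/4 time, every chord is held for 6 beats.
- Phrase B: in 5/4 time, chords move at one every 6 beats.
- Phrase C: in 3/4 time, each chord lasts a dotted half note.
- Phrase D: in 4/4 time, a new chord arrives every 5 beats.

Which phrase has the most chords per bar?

Phrase C

A: 2 beats/bar ÷ 6 beats/chord = 1/3 chords/bar.
B: 5 beats/bar ÷ 6 beats/chord = 5/6 chords/bar.
C: 3 beats/bar ÷ 3 beats/chord = 1 chord/bar.
D: 4 beats/bar ÷ 5 beats/chord = 0.8 chords/bar.
Fastest is C at 1 chords/bar.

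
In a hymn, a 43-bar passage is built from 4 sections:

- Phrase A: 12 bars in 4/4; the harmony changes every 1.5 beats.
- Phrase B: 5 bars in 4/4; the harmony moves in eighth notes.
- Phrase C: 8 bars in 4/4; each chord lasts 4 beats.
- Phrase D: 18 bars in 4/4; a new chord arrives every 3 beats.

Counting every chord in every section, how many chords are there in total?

A: 12 bars × 4 beats = 48 beats; 1.5 beats/chord → 32 chords.
B: 5 bars × 4 beats = 20 beats; 0.5 beats/chord → 40 chords.
C: 8 bars × 4 beats = 32 beats; 4 beats/chord → 8 chords.
D: 18 bars × 4 beats = 72 beats; 3 beats/chord → 24 chords.
Total: 32 + 40 + 8 + 24 = 104.

104 chords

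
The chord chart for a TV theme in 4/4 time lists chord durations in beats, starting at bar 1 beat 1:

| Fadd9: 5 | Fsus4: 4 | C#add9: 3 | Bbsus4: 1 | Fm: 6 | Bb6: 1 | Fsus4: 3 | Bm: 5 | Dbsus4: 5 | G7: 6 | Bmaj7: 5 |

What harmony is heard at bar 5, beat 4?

Bb6

Beat 4 of bar 5 is beat (5−1)×4 + 4 = 20 overall.
Running totals: Fadd9 ends at 5, Fsus4 ends at 9, C#add9 ends at 12, Bbsus4 ends at 13, Fm ends at 19, Bb6 ends at 20.
Beat 20 falls within Bb6.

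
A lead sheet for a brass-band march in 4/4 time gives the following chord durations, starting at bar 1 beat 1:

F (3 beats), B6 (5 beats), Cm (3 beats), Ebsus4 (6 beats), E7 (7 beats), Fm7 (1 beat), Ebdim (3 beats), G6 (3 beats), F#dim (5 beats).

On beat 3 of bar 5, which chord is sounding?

Beat 3 of bar 5 is beat (5−1)×4 + 3 = 19 overall.
Running totals: F ends at 3, B6 ends at 8, Cm ends at 11, Ebsus4 ends at 17, E7 ends at 24.
Beat 19 falls within E7.

E7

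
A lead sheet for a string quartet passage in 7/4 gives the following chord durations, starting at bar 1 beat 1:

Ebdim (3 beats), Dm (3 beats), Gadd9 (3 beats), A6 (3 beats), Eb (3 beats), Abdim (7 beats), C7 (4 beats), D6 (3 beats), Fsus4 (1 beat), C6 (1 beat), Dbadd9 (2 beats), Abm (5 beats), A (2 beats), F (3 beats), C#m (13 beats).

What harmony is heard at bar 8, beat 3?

C#m

Beat 3 of bar 8 is beat (8−1)×7 + 3 = 52 overall.
Running totals: Ebdim ends at 3, Dm ends at 6, Gadd9 ends at 9, A6 ends at 12, Eb ends at 15, Abdim ends at 22, C7 ends at 26, D6 ends at 29, Fsus4 ends at 30, C6 ends at 31, Dbadd9 ends at 33, Abm ends at 38, A ends at 40, F ends at 43, C#m ends at 56.
Beat 52 falls within C#m.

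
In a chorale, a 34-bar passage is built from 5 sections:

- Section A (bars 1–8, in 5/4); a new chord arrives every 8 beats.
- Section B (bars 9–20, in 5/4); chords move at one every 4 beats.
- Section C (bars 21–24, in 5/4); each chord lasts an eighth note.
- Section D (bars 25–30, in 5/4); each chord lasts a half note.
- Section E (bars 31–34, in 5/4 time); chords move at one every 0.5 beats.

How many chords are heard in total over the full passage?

A: 8·5 = 40 beats, 40/8 = 5 chords.
B: 12·5 = 60 beats, 60/4 = 15 chords.
C: 4·5 = 20 beats, 20/0.5 = 40 chords.
D: 6·5 = 30 beats, 30/2 = 15 chords.
E: 4·5 = 20 beats, 20/0.5 = 40 chords.
Total: 5 + 15 + 40 + 15 + 40 = 115.

115 chords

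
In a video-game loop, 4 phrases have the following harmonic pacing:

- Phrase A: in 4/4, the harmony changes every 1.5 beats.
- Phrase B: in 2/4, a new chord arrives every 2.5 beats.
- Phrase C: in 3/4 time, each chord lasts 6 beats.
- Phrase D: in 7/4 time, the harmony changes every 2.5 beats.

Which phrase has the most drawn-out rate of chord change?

Phrase C

A: 4 beats/bar ÷ 1.5 beats/chord = 8/3 chords/bar.
B: 2 beats/bar ÷ 2.5 beats/chord = 0.8 chords/bar.
C: 3 beats/bar ÷ 6 beats/chord = 0.5 chords/bar.
D: 7 beats/bar ÷ 2.5 beats/chord = 2.8 chords/bar.
Slowest is C at 0.5 chords/bar.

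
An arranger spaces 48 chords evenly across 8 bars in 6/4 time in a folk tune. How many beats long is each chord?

8 bars × 6 beats/bar = 48 beats total.
48 beats ÷ 48 chords = 1 beats per chord.
(That is a quarter note.)

1 beat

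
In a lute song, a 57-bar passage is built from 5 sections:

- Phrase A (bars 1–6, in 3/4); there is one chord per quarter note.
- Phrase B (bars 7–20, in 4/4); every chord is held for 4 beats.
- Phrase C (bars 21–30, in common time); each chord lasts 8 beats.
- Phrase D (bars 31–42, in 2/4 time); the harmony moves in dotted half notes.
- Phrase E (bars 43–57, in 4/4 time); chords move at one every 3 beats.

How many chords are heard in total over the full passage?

A: 6 bars × 3 beats = 18 beats; 1 beat/chord → 18 chords.
B: 14 bars × 4 beats = 56 beats; 4 beats/chord → 14 chords.
C: 10 bars × 4 beats = 40 beats; 8 beats/chord → 5 chords.
D: 12 bars × 2 beats = 24 beats; 3 beats/chord → 8 chords.
E: 15 bars × 4 beats = 60 beats; 3 beats/chord → 20 chords.
Total: 18 + 14 + 5 + 8 + 20 = 65.

65 chords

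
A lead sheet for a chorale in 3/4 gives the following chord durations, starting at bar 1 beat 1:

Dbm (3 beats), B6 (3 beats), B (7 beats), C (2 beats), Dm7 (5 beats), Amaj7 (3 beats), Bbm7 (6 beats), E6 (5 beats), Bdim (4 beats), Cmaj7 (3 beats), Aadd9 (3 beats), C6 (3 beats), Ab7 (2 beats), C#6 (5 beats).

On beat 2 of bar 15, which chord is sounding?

Beat 2 of bar 15 is beat (15−1)×3 + 2 = 44 overall.
Running totals: Dbm ends at 3, B6 ends at 6, B ends at 13, C ends at 15, Dm7 ends at 20, Amaj7 ends at 23, Bbm7 ends at 29, E6 ends at 34, Bdim ends at 38, Cmaj7 ends at 41, Aadd9 ends at 44.
Beat 44 falls within Aadd9.

Aadd9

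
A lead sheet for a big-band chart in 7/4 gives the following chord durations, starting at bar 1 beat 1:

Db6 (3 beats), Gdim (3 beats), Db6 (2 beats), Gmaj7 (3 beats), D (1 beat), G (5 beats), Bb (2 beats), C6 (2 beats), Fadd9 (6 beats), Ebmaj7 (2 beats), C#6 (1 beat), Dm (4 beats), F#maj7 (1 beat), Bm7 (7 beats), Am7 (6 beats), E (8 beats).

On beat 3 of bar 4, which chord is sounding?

Fadd9

Beat 3 of bar 4 is beat (4−1)×7 + 3 = 24 overall.
Running totals: Db6 ends at 3, Gdim ends at 6, Db6 ends at 8, Gmaj7 ends at 11, D ends at 12, G ends at 17, Bb ends at 19, C6 ends at 21, Fadd9 ends at 27.
Beat 24 falls within Fadd9.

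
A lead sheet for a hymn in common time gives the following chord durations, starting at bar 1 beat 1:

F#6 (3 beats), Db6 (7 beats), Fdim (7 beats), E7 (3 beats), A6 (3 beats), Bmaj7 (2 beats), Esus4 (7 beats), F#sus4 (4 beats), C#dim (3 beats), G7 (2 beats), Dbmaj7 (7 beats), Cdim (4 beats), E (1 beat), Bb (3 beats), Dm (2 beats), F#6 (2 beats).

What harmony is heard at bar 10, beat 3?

C#dim

Beat 3 of bar 10 is beat (10−1)×4 + 3 = 39 overall.
Running totals: F#6 ends at 3, Db6 ends at 10, Fdim ends at 17, E7 ends at 20, A6 ends at 23, Bmaj7 ends at 25, Esus4 ends at 32, F#sus4 ends at 36, C#dim ends at 39.
Beat 39 falls within C#dim.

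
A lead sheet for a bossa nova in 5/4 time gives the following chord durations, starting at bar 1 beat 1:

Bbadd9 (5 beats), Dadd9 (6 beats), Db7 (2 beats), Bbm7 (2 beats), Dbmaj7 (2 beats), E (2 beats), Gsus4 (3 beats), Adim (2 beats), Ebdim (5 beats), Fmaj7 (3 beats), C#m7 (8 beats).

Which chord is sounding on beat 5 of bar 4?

Beat 5 of bar 4 is beat (4−1)×5 + 5 = 20 overall.
Running totals: Bbadd9 ends at 5, Dadd9 ends at 11, Db7 ends at 13, Bbm7 ends at 15, Dbmaj7 ends at 17, E ends at 19, Gsus4 ends at 22.
Beat 20 falls within Gsus4.

Gsus4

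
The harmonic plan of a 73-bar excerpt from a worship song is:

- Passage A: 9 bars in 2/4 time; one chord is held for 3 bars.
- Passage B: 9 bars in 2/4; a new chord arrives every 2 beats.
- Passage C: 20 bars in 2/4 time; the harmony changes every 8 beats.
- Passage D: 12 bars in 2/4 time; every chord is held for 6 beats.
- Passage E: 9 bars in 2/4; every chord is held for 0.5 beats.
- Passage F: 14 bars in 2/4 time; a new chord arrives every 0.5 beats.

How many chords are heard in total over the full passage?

113 chords

A: 9·2 = 18 beats, 18/6 = 3 chords.
B: 9·2 = 18 beats, 18/2 = 9 chords.
C: 20·2 = 40 beats, 40/8 = 5 chords.
D: 12·2 = 24 beats, 24/6 = 4 chords.
E: 9·2 = 18 beats, 18/0.5 = 36 chords.
F: 14·2 = 28 beats, 28/0.5 = 56 chords.
Total: 3 + 9 + 5 + 4 + 36 + 56 = 113.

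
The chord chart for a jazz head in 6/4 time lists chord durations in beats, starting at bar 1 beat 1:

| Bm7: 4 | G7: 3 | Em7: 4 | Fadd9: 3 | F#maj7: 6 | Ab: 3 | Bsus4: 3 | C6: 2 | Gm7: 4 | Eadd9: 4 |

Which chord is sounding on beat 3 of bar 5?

Beat 3 of bar 5 is beat (5−1)×6 + 3 = 27 overall.
Running totals: Bm7 ends at 4, G7 ends at 7, Em7 ends at 11, Fadd9 ends at 14, F#maj7 ends at 20, Ab ends at 23, Bsus4 ends at 26, C6 ends at 28.
Beat 27 falls within C6.

C6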